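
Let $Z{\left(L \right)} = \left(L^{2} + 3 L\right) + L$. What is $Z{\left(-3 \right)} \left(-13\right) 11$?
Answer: $429$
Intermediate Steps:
$Z{\left(L \right)} = L^{2} + 4 L$
$Z{\left(-3 \right)} \left(-13\right) 11 = - 3 \left(4 - 3\right) \left(-13\right) 11 = \left(-3\right) 1 \left(-13\right) 11 = \left(-3\right) \left(-13\right) 11 = 39 \cdot 11 = 429$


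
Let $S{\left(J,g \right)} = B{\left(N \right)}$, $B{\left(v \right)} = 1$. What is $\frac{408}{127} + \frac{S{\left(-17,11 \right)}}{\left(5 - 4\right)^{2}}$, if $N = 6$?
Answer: $\frac{535}{127} \approx 4.2126$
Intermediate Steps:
$S{\left(J,g \right)} = 1$
$\frac{408}{127} + \frac{S{\left(-17,11 \right)}}{\left(5 - 4\right)^{2}} = \frac{408}{127} + 1 \frac{1}{\left(5 - 4\right)^{2}} = 408 \cdot \frac{1}{127} + 1 \frac{1}{1^{2}} = \frac{408}{127} + 1 \cdot 1^{-1} = \frac{408}{127} + 1 \cdot 1 = \frac{408}{127} + 1 = \frac{535}{127}$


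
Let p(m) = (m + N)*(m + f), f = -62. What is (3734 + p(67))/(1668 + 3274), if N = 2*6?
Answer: 4129/4942 ≈ 0.83549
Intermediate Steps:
N = 12
p(m) = (-62 + m)*(12 + m) (p(m) = (m + 12)*(m - 62) = (12 + m)*(-62 + m) = (-62 + m)*(12 + m))
(3734 + p(67))/(1668 + 3274) = (3734 + (-744 + 67² - 50*67))/(1668 + 3274) = (3734 + (-744 + 4489 - 3350))/4942 = (3734 + 395)*(1/4942) = 4129*(1/4942) = 4129/4942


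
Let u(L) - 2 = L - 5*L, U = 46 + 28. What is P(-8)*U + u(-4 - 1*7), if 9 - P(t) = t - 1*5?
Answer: 1674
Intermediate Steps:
U = 74
P(t) = 14 - t (P(t) = 9 - (t - 1*5) = 9 - (t - 5) = 9 - (-5 + t) = 9 + (5 - t) = 14 - t)
u(L) = 2 - 4*L (u(L) = 2 + (L - 5*L) = 2 - 4*L)
P(-8)*U + u(-4 - 1*7) = (14 - 1*(-8))*74 + (2 - 4*(-4 - 1*7)) = (14 + 8)*74 + (2 - 4*(-4 - 7)) = 22*74 + (2 - 4*(-11)) = 1628 + (2 + 44) = 1628 + 46 = 1674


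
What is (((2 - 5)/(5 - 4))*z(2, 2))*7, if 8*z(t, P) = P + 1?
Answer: -63/8 ≈ -7.8750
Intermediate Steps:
z(t, P) = ⅛ + P/8 (z(t, P) = (P + 1)/8 = (1 + P)/8 = ⅛ + P/8)
(((2 - 5)/(5 - 4))*z(2, 2))*7 = (((2 - 5)/(5 - 4))*(⅛ + (⅛)*2))*7 = ((-3/1)*(⅛ + ¼))*7 = (-3*1*(3/8))*7 = -3*3/8*7 = -9/8*7 = -63/8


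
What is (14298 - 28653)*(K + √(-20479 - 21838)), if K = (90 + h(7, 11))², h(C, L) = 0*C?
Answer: -116275500 - 14355*I*√42317 ≈ -1.1628e+8 - 2.953e+6*I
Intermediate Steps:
h(C, L) = 0
K = 8100 (K = (90 + 0)² = 90² = 8100)
(14298 - 28653)*(K + √(-20479 - 21838)) = (14298 - 28653)*(8100 + √(-20479 - 21838)) = -14355*(8100 + √(-42317)) = -14355*(8100 + I*√42317) = -116275500 - 14355*I*√42317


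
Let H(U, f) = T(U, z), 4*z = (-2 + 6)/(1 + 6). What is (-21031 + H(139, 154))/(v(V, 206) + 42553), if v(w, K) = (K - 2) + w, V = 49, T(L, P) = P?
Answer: -73608/149821 ≈ -0.49131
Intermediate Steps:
z = ⅐ (z = ((-2 + 6)/(1 + 6))/4 = (4/7)/4 = (4*(⅐))/4 = (¼)*(4/7) = ⅐ ≈ 0.14286)
H(U, f) = ⅐
v(w, K) = -2 + K + w (v(w, K) = (-2 + K) + w = -2 + K + w)
(-21031 + H(139, 154))/(v(V, 206) + 42553) = (-21031 + ⅐)/((-2 + 206 + 49) + 42553) = -147216/(7*(253 + 42553)) = -147216/7/42806 = -147216/7*1/42806 = -73608/149821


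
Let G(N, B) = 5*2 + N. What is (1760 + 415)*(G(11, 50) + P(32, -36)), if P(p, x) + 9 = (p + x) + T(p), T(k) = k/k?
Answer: 19575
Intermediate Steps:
T(k) = 1
P(p, x) = -8 + p + x (P(p, x) = -9 + ((p + x) + 1) = -9 + (1 + p + x) = -8 + p + x)
G(N, B) = 10 + N
(1760 + 415)*(G(11, 50) + P(32, -36)) = (1760 + 415)*((10 + 11) + (-8 + 32 - 36)) = 2175*(21 - 12) = 2175*9 = 19575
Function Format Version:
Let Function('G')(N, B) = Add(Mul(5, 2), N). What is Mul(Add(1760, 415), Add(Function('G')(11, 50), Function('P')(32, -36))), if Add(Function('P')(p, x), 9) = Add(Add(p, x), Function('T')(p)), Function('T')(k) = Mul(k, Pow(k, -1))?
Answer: 19575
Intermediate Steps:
Function('T')(k) = 1
Function('P')(p, x) = Add(-8, p, x) (Function('P')(p, x) = Add(-9, Add(Add(p, x), 1)) = Add(-9, Add(1, p, x)) = Add(-8, p, x))
Function('G')(N, B) = Add(10, N)
Mul(Add(1760, 415), Add(Function('G')(11, 50), Function('P')(32, -36))) = Mul(Add(1760, 415), Add(Add(10, 11), Add(-8, 32, -36))) = Mul(2175, Add(21, -12)) = Mul(2175, 9) = 19575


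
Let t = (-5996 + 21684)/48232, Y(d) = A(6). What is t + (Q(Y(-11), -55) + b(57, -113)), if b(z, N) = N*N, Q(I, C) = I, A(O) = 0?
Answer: 76986262/6029 ≈ 12769.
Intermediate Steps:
Y(d) = 0
b(z, N) = N²
t = 1961/6029 (t = 15688*(1/48232) = 1961/6029 ≈ 0.32526)
t + (Q(Y(-11), -55) + b(57, -113)) = 1961/6029 + (0 + (-113)²) = 1961/6029 + (0 + 12769) = 1961/6029 + 12769 = 76986262/6029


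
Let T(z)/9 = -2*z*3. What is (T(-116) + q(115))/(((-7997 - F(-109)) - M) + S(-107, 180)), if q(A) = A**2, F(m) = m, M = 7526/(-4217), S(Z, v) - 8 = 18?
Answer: -82185113/33146528 ≈ -2.4795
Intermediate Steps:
S(Z, v) = 26 (S(Z, v) = 8 + 18 = 26)
M = -7526/4217 (M = 7526*(-1/4217) = -7526/4217 ≈ -1.7847)
T(z) = -54*z (T(z) = 9*(-2*z*3) = 9*(-6*z) = -54*z)
(T(-116) + q(115))/(((-7997 - F(-109)) - M) + S(-107, 180)) = (-54*(-116) + 115**2)/(((-7997 - 1*(-109)) - 1*(-7526/4217)) + 26) = (6264 + 13225)/(((-7997 + 109) + 7526/4217) + 26) = 19489/((-7888 + 7526/4217) + 26) = 19489/(-33256170/4217 + 26) = 19489/(-33146528/4217) = 19489*(-4217/33146528) = -82185113/33146528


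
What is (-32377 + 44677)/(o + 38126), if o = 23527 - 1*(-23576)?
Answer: 12300/85229 ≈ 0.14432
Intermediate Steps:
o = 47103 (o = 23527 + 23576 = 47103)
(-32377 + 44677)/(o + 38126) = (-32377 + 44677)/(47103 + 38126) = 12300/85229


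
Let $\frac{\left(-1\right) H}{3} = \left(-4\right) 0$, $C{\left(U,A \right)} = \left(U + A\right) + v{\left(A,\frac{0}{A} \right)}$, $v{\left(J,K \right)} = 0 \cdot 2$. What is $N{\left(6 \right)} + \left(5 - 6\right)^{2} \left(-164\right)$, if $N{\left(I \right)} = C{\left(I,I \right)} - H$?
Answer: $-152$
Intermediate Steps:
$v{\left(J,K \right)} = 0$
$C{\left(U,A \right)} = A + U$ ($C{\left(U,A \right)} = \left(U + A\right) + 0 = \left(A + U\right) + 0 = A + U$)
$H = 0$ ($H = - 3 \left(\left(-4\right) 0\right) = \left(-3\right) 0 = 0$)
$N{\left(I \right)} = 2 I$ ($N{\left(I \right)} = \left(I + I\right) - 0 = 2 I + 0 = 2 I$)
$N{\left(6 \right)} + \left(5 - 6\right)^{2} \left(-164\right) = 2 \cdot 6 + \left(5 - 6\right)^{2} \left(-164\right) = 12 + \left(-1\right)^{2} \left(-164\right) = 12 + 1 \left(-164\right) = 12 - 164 = -152$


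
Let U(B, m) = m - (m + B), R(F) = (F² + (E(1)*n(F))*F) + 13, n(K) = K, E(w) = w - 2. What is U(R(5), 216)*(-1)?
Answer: 13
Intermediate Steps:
E(w) = -2 + w
R(F) = 13 (R(F) = (F² + ((-2 + 1)*F)*F) + 13 = (F² + (-F)*F) + 13 = (F² - F²) + 13 = 0 + 13 = 13)
U(B, m) = -B (U(B, m) = m - (B + m) = m + (-B - m) = -B)
U(R(5), 216)*(-1) = -1*13*(-1) = -13*(-1) = 13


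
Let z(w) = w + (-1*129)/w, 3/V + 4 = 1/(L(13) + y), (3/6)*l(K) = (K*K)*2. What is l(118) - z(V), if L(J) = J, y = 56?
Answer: 1053594008/18975 ≈ 55525.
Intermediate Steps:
l(K) = 4*K² (l(K) = 2*((K*K)*2) = 2*(K²*2) = 2*(2*K²) = 4*K²)
V = -207/275 (V = 3/(-4 + 1/(13 + 56)) = 3/(-4 + 1/69) = 3/(-275/69) = 3*(-69/275) = -207/275 ≈ -0.75273)
z(w) = w - 129/w
l(118) - z(V) = 4*118² - (-207/275 - 129/(-207/275)) = 4*13924 - (-207/275 - 129*(-275/207)) = 55696 - (-207/275 + 11825/69) = 55696 - 1*3237592/18975 = 55696 - 3237592/18975 = 1053594008/18975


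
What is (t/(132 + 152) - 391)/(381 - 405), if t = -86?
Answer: 55565/3408 ≈ 16.304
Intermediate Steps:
(t/(132 + 152) - 391)/(381 - 405) = (-86/(132 + 152) - 391)/(381 - 405) = (-86/284 - 391)/(-24) = (-86*1/284 - 391)*(-1/24) = (-43/142 - 391)*(-1/24) = -55565/142*(-1/24) = 55565/3408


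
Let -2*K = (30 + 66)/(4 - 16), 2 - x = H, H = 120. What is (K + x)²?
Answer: 12996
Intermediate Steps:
x = -118 (x = 2 - 1*120 = 2 - 120 = -118)
K = 4 (K = -(30 + 66)/(2*(4 - 16)) = -48/(-12) = -48*(-1)/12 = -½*(-8) = 4)
(K + x)² = (4 - 118)² = (-114)² = 12996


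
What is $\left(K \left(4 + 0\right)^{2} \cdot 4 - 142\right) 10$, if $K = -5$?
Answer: $-4620$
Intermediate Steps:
$\left(K \left(4 + 0\right)^{2} \cdot 4 - 142\right) 10 = \left(- 5 \left(4 + 0\right)^{2} \cdot 4 - 142\right) 10 = \left(- 5 \cdot 4^{2} \cdot 4 - 142\right) 10 = \left(\left(-5\right) 16 \cdot 4 - 142\right) 10 = \left(\left(-80\right) 4 - 142\right) 10 = \left(-320 - 142\right) 10 = \left(-462\right) 10 = -4620$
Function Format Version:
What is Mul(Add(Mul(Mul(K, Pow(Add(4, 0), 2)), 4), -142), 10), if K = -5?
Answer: -4620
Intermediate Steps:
Mul(Add(Mul(Mul(K, Pow(Add(4, 0), 2)), 4), -142), 10) = Mul(Add(Mul(Mul(-5, Pow(Add(4, 0), 2)), 4), -142), 10) = Mul(Add(Mul(Mul(-5, Pow(4, 2)), 4), -142), 10) = Mul(Add(Mul(Mul(-5, 16), 4), -142), 10) = Mul(Add(Mul(-80, 4), -142), 10) = Mul(Add(-320, -142), 10) = Mul(-462, 10) = -4620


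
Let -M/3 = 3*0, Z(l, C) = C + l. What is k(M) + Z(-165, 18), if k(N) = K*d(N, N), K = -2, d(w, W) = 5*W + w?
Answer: -147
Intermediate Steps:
d(w, W) = w + 5*W
M = 0 (M = -9*0 = -3*0 = 0)
k(N) = -12*N (k(N) = -2*(N + 5*N) = -12*N)
k(M) + Z(-165, 18) = -12*0 + (18 - 165) = 0 - 147 = -147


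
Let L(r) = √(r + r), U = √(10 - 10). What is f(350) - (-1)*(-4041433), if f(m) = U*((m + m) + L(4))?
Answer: -4041433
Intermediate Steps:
U = 0 (U = √0 = 0)
L(r) = √2*√r (L(r) = √(2*r) = √2*√r)
f(m) = 0 (f(m) = 0*((m + m) + √2*√4) = 0*(2*m + √2*2) = 0*(2*m + 2*√2) = 0)
f(350) - (-1)*(-4041433) = 0 - (-1)*(-4041433) = 0 - 1*4041433 = 0 - 4041433 = -4041433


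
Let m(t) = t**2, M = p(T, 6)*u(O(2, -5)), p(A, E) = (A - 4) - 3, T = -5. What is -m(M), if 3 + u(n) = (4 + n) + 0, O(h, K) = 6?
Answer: -7056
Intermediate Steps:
u(n) = 1 + n (u(n) = -3 + ((4 + n) + 0) = -3 + (4 + n) = 1 + n)
p(A, E) = -7 + A (p(A, E) = (-4 + A) - 3 = -7 + A)
M = -84 (M = (-7 - 5)*(1 + 6) = -12*7 = -84)
-m(M) = -1*(-84)**2 = -1*7056 = -7056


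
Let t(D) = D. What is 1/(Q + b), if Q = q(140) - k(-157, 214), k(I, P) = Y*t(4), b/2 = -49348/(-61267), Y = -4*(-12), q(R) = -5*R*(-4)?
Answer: 61267/159883032 ≈ 0.00038320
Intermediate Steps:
q(R) = 20*R
Y = 48
b = 98696/61267 (b = 2*(-49348/(-61267)) = 2*(-49348*(-1/61267)) = 2*(49348/61267) = 98696/61267 ≈ 1.6109)
k(I, P) = 192 (k(I, P) = 48*4 = 192)
Q = 2608 (Q = 20*140 - 1*192 = 2800 - 192 = 2608)
1/(Q + b) = 1/(2608 + 98696/61267) = 1/(159883032/61267) = 61267/159883032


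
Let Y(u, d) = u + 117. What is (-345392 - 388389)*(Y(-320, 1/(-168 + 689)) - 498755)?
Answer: 366125900198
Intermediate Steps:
Y(u, d) = 117 + u
(-345392 - 388389)*(Y(-320, 1/(-168 + 689)) - 498755) = (-345392 - 388389)*((117 - 320) - 498755) = -733781*(-203 - 498755) = -733781*(-498958) = 366125900198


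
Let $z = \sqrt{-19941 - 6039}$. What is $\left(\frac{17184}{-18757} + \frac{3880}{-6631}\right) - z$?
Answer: $- \frac{186724264}{124377667} - 2 i \sqrt{6495} \approx -1.5013 - 161.18 i$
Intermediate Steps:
$z = 2 i \sqrt{6495}$ ($z = \sqrt{-25980} = 2 i \sqrt{6495} \approx 161.18 i$)
$\left(\frac{17184}{-18757} + \frac{3880}{-6631}\right) - z = \left(\frac{17184}{-18757} + \frac{3880}{-6631}\right) - 2 i \sqrt{6495} = \left(17184 \left(- \frac{1}{18757}\right) + 3880 \left(- \frac{1}{6631}\right)\right) - 2 i \sqrt{6495} = \left(- \frac{17184}{18757} - \frac{3880}{6631}\right) - 2 i \sqrt{6495} = - \frac{186724264}{124377667} - 2 i \sqrt{6495}$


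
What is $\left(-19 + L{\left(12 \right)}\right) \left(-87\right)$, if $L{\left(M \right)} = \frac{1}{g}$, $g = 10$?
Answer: $\frac{16443}{10} \approx 1644.3$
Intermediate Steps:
$L{\left(M \right)} = \frac{1}{10}$
$\left(-19 + L{\left(12 \right)}\right) \left(-87\right) = \left(-19 + \frac{1}{10}\right) \left(-87\right) = \left(- \frac{189}{10}\right) \left(-87\right) = \frac{16443}{10}$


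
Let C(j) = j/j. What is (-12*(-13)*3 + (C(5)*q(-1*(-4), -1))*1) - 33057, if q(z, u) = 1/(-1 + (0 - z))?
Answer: -162946/5 ≈ -32589.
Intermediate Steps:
C(j) = 1
q(z, u) = 1/(-1 - z)
(-12*(-13)*3 + (C(5)*q(-1*(-4), -1))*1) - 33057 = (-12*(-13)*3 + (1*(-1/(1 - 1*(-4))))*1) - 33057 = (156*3 + (1*(-1/(1 + 4)))*1) - 33057 = (468 + (1*(-1/5))*1) - 33057 = (468 - 1/5*1) - 33057 = (468 - 1/5) - 33057 = 2339/5 - 33057 = -162946/5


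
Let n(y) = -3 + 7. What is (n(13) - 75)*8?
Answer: -568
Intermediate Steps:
n(y) = 4
(n(13) - 75)*8 = (4 - 75)*8 = -71*8 = -568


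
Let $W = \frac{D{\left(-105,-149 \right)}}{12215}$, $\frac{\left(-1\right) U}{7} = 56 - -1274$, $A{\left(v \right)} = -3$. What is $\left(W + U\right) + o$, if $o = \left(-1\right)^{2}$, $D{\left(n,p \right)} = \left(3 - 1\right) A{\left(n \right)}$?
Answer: $- \frac{113709441}{12215} \approx -9309.0$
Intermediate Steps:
$U = -9310$ ($U = - 7 \left(56 - -1274\right) = - 7 \left(56 + 1274\right) = \left(-7\right) 1330 = -9310$)
$D{\left(n,p \right)} = -6$ ($D{\left(n,p \right)} = \left(3 - 1\right) \left(-3\right) = 2 \left(-3\right) = -6$)
$o = 1$
$W = - \frac{6}{12215} \approx -0.0004912$
$\left(W + U\right) + o = \left(- \frac{6}{12215} - 9310\right) + 1 = - \frac{113721656}{12215} + 1 = - \frac{113709441}{12215}$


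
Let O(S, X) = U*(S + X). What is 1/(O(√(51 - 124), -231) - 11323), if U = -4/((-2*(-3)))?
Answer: -1377/15379717 + 6*I*√73/1122719341 ≈ -8.9534e-5 + 4.5661e-8*I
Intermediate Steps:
U = -⅔ (U = -4/6 = -4*⅙ = -⅔ ≈ -0.66667)
O(S, X) = -2*S/3 - 2*X/3 (O(S, X) = -2*(S + X)/3 = -2*S/3 - 2*X/3)
1/(O(√(51 - 124), -231) - 11323) = 1/((-2*√(51 - 124)/3 - ⅔*(-231)) - 11323) = 1/((-2*I*√73/3 + 154) - 11323) = 1/((154 - 2*I*√73/3) - 11323) = 1/(-11169 - 2*I*√73/3)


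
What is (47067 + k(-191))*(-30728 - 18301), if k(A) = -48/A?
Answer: -440763110505/191 ≈ -2.3077e+9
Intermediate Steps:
(47067 + k(-191))*(-30728 - 18301) = (47067 - 48/(-191))*(-30728 - 18301) = (47067 - 48*(-1/191))*(-49029) = (47067 + 48/191)*(-49029) = (8989845/191)*(-49029) = -440763110505/191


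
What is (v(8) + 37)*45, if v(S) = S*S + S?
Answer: 4905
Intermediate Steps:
v(S) = S + S² (v(S) = S² + S = S + S²)
(v(8) + 37)*45 = (8*(1 + 8) + 37)*45 = (8*9 + 37)*45 = (72 + 37)*45 = 109*45 = 4905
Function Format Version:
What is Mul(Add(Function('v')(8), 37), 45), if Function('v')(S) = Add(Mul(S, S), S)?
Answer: 4905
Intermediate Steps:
Function('v')(S) = Add(S, Pow(S, 2)) (Function('v')(S) = Add(Pow(S, 2), S) = Add(S, Pow(S, 2)))
Mul(Add(Function('v')(8), 37), 45) = Mul(Add(Mul(8, Add(1, 8)), 37), 45) = Mul(Add(Mul(8, 9), 37), 45) = Mul(Add(72, 37), 45) = Mul(109, 45) = 4905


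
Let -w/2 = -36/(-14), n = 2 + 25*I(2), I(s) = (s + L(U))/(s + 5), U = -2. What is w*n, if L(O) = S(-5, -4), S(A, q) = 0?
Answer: -2304/49 ≈ -47.020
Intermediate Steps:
L(O) = 0
I(s) = s/(5 + s) (I(s) = (s + 0)/(s + 5) = s/(5 + s))
n = 64/7 (n = 2 + 25*(2/(5 + 2)) = 2 + 25*(2/7) = 2 + 50/7 = 64/7 ≈ 9.1429)
w = -36/7 (w = -(-72)/(-14) = -(-72)*(-1)/14 = -2*18/7 = -36/7 ≈ -5.1429)
w*n = -36/7*64/7 = -2304/49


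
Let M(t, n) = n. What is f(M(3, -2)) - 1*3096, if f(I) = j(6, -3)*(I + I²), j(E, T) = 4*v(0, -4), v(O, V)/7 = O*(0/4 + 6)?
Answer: -3096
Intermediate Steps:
v(O, V) = 42*O (v(O, V) = 7*(O*(0/4 + 6)) = 7*(O*(0*(¼) + 6)) = 7*(O*(0 + 6)) = 7*(O*6) = 7*(6*O) = 42*O)
j(E, T) = 0 (j(E, T) = 4*(42*0) = 4*0 = 0)
f(I) = 0 (f(I) = 0*(I + I²) = 0)
f(M(3, -2)) - 1*3096 = 0 - 1*3096 = 0 - 3096 = -3096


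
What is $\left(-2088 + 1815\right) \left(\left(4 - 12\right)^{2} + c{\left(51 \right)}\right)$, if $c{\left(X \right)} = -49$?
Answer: $-4095$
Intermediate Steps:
$\left(-2088 + 1815\right) \left(\left(4 - 12\right)^{2} + c{\left(51 \right)}\right) = \left(-2088 + 1815\right) \left(\left(4 - 12\right)^{2} - 49\right) = - 273 \left(\left(-8\right)^{2} - 49\right) = - 273 \left(64 - 49\right) = \left(-273\right) 15 = -4095$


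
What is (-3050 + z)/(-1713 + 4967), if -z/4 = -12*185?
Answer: 2915/1627 ≈ 1.7916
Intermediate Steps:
z = 8880 (z = -(-48)*185 = -4*(-2220) = 8880)
(-3050 + z)/(-1713 + 4967) = (-3050 + 8880)/(-1713 + 4967) = 5830/3254 = 5830*(1/3254) = 2915/1627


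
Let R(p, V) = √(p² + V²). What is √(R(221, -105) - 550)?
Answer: √(-550 + √59866) ≈ 17.474*I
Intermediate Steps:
R(p, V) = √(V² + p²)
√(R(221, -105) - 550) = √(√((-105)² + 221²) - 550) = √(√(11025 + 48841) - 550) = √(√59866 - 550) = √(-550 + √59866)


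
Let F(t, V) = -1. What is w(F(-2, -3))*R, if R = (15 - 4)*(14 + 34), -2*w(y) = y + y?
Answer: 528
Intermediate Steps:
w(y) = -y (w(y) = -(y + y)/2 = -y)
R = 528 (R = 11*48 = 528)
w(F(-2, -3))*R = -1*(-1)*528 = 1*528 = 528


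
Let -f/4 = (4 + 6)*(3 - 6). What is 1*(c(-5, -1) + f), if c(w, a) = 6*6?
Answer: 156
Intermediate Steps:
c(w, a) = 36
f = 120 (f = -4*(4 + 6)*(3 - 6) = -40*(-3) = -4*(-30) = 120)
1*(c(-5, -1) + f) = 1*(36 + 120) = 1*156 = 156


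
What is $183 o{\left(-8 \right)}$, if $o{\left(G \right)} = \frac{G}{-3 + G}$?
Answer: $\frac{1464}{11} \approx 133.09$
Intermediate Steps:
$o{\left(G \right)} = \frac{G}{-3 + G}$
$183 o{\left(-8 \right)} = 183 \left(- \frac{8}{-3 - 8}\right) = 183 \left(- \frac{8}{-11}\right) = 183 \left(\left(-8\right) \left(- \frac{1}{11}\right)\right) = 183 \cdot \frac{8}{11} = \frac{1464}{11}$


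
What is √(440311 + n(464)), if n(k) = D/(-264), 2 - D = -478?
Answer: √53277411/11 ≈ 663.56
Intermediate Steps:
D = 480 (D = 2 - 1*(-478) = 2 + 478 = 480)
n(k) = -20/11 (n(k) = 480/(-264) = 480*(-1/264) = -20/11)
√(440311 + n(464)) = √(440311 - 20/11) = √(4843401/11) = √53277411/11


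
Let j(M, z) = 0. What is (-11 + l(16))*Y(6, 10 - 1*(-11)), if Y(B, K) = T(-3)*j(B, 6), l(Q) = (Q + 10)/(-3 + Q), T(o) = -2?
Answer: 0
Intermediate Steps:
l(Q) = (10 + Q)/(-3 + Q)
Y(B, K) = 0 (Y(B, K) = -2*0 = 0)
(-11 + l(16))*Y(6, 10 - 1*(-11)) = (-11 + (10 + 16)/(-3 + 16))*0 = (-11 + 26/13)*0 = (-11 + (1/13)*26)*0 = (-11 + 2)*0 = -9*0 = 0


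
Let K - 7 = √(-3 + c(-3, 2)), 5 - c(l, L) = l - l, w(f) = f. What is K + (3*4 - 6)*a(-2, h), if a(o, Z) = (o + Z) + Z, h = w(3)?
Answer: 31 + √2 ≈ 32.414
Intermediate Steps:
h = 3
c(l, L) = 5 (c(l, L) = 5 - (l - l) = 5 - 1*0 = 5 + 0 = 5)
a(o, Z) = o + 2*Z (a(o, Z) = (Z + o) + Z = o + 2*Z)
K = 7 + √2 (K = 7 + √(-3 + 5) = 7 + √2 ≈ 8.4142)
K + (3*4 - 6)*a(-2, h) = (7 + √2) + (3*4 - 6)*(-2 + 2*3) = (7 + √2) + (12 - 6)*(-2 + 6) = (7 + √2) + 6*4 = (7 + √2) + 24 = 31 + √2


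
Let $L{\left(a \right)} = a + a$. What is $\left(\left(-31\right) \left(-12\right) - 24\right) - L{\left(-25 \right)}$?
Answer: $398$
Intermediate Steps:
$L{\left(a \right)} = 2 a$
$\left(\left(-31\right) \left(-12\right) - 24\right) - L{\left(-25 \right)} = \left(\left(-31\right) \left(-12\right) - 24\right) - 2 \left(-25\right) = \left(372 - 24\right) - -50 = 348 + 50 = 398$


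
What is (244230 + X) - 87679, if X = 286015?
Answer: 442566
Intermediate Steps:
(244230 + X) - 87679 = (244230 + 286015) - 87679 = 530245 - 87679 = 442566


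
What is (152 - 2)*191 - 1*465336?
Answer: -436686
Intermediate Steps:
(152 - 2)*191 - 1*465336 = 150*191 - 465336 = 28650 - 465336 = -436686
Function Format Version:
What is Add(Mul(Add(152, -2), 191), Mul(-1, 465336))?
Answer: -436686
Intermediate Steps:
Add(Mul(Add(152, -2), 191), Mul(-1, 465336)) = Add(Mul(150, 191), -465336) = Add(28650, -465336) = -436686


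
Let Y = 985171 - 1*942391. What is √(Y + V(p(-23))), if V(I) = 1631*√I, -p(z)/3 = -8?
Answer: √(42780 + 3262*√6) ≈ 225.32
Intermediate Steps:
p(z) = 24 (p(z) = -3*(-8) = 24)
Y = 42780 (Y = 985171 - 942391 = 42780)
√(Y + V(p(-23))) = √(42780 + 1631*√24) = √(42780 + 1631*(2*√6)) = √(42780 + 3262*√6)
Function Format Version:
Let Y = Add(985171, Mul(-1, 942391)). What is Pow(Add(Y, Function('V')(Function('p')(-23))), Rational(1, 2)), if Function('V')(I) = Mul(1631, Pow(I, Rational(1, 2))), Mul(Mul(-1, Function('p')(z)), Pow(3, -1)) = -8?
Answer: Pow(Add(42780, Mul(3262, Pow(6, Rational(1, 2)))), Rational(1, 2)) ≈ 225.32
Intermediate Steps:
Function('p')(z) = 24 (Function('p')(z) = Mul(-3, -8) = 24)
Y = 42780 (Y = Add(985171, -942391) = 42780)
Pow(Add(Y, Function('V')(Function('p')(-23))), Rational(1, 2)) = Pow(Add(42780, Mul(1631, Pow(24, Rational(1, 2)))), Rational(1, 2)) = Pow(Add(42780, Mul(1631, Mul(2, Pow(6, Rational(1, 2))))), Rational(1, 2)) = Pow(Add(42780, Mul(3262, Pow(6, Rational(1, 2)))), Rational(1, 2))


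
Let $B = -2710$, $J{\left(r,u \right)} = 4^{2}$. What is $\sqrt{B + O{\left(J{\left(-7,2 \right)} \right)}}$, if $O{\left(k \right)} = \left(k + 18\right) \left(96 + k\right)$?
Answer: $3 \sqrt{122} \approx 33.136$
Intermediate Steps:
$J{\left(r,u \right)} = 16$
$O{\left(k \right)} = \left(18 + k\right) \left(96 + k\right)$
$\sqrt{B + O{\left(J{\left(-7,2 \right)} \right)}} = \sqrt{-2710 + \left(1728 + 16^{2} + 114 \cdot 16\right)} = \sqrt{-2710 + \left(1728 + 256 + 1824\right)} = \sqrt{-2710 + 3808} = \sqrt{1098} = 3 \sqrt{122}$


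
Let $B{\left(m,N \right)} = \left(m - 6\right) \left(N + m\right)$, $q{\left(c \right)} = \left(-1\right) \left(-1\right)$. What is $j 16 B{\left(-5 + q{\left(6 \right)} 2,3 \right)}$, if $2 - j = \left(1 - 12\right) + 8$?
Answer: $0$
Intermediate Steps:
$q{\left(c \right)} = 1$
$j = 5$ ($j = 2 - \left(\left(1 - 12\right) + 8\right) = 2 - \left(-11 + 8\right) = 2 - -3 = 2 + 3 = 5$)
$B{\left(m,N \right)} = \left(-6 + m\right) \left(N + m\right)$
$j 16 B{\left(-5 + q{\left(6 \right)} 2,3 \right)} = 5 \cdot 16 \left(\left(-5 + 1 \cdot 2\right)^{2} - 18 - 6 \left(-5 + 1 \cdot 2\right) + 3 \left(-5 + 1 \cdot 2\right)\right) = 80 \left(\left(-5 + 2\right)^{2} - 18 - 6 \left(-5 + 2\right) + 3 \left(-5 + 2\right)\right) = 80 \left(\left(-3\right)^{2} - 18 - -18 + 3 \left(-3\right)\right) = 80 \left(9 - 18 + 18 - 9\right) = 80 \cdot 0 = 0$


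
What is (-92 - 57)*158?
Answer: -23542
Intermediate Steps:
(-92 - 57)*158 = -149*158 = -23542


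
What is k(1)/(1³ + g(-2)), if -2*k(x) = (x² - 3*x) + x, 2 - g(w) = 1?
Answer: ¼ ≈ 0.25000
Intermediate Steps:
g(w) = 1 (g(w) = 2 - 1*1 = 2 - 1 = 1)
k(x) = x - x²/2 (k(x) = -((x² - 3*x) + x)/2 = -(x² - 2*x)/2 = x - x²/2)
k(1)/(1³ + g(-2)) = ((½)*1*(2 - 1*1))/(1³ + 1) = ((½)*1*(2 - 1))/(1 + 1) = ((½)*1*1)/2 = (½)*(½) = ¼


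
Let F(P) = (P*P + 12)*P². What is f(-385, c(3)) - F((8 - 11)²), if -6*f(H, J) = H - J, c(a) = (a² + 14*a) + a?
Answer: -44759/6 ≈ -7459.8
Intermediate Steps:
c(a) = a² + 15*a
F(P) = P²*(12 + P²) (F(P) = (P² + 12)*P² = (12 + P²)*P² = P²*(12 + P²))
f(H, J) = -H/6 + J/6 (f(H, J) = -(H - J)/6 = -H/6 + J/6)
f(-385, c(3)) - F((8 - 11)²) = (-⅙*(-385) + (3*(15 + 3))/6) - ((8 - 11)²)²*(12 + ((8 - 11)²)²) = (385/6 + (3*18)/6) - ((-3)²)²*(12 + ((-3)²)²) = (385/6 + (⅙)*54) - 9²*(12 + 9²) = (385/6 + 9) - 81*(12 + 81) = 439/6 - 81*93 = 439/6 - 1*7533 = 439/6 - 7533 = -44759/6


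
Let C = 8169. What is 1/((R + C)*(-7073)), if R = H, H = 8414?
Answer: -1/117291559 ≈ -8.5258e-9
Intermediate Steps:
R = 8414
1/((R + C)*(-7073)) = 1/((8414 + 8169)*(-7073)) = -1/7073/16583 = (1/16583)*(-1/7073) = -1/117291559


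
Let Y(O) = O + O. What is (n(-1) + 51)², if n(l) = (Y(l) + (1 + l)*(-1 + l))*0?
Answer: 2601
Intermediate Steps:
Y(O) = 2*O
n(l) = 0 (n(l) = (2*l + (1 + l)*(-1 + l))*0 = 0)
(n(-1) + 51)² = (0 + 51)² = 51² = 2601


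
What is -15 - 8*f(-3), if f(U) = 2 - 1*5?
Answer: 9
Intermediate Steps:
f(U) = -3 (f(U) = 2 - 5 = -3)
-15 - 8*f(-3) = -15 - 8*(-3) = -15 + 24 = 9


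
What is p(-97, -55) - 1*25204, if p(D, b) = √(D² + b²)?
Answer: -25204 + √12434 ≈ -25093.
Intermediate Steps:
p(-97, -55) - 1*25204 = √((-97)² + (-55)²) - 1*25204 = √(9409 + 3025) - 25204 = √12434 - 25204 = -25204 + √12434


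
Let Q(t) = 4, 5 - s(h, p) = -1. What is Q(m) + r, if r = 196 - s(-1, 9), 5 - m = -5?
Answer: 194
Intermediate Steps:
m = 10 (m = 5 - 1*(-5) = 5 + 5 = 10)
s(h, p) = 6 (s(h, p) = 5 - 1*(-1) = 5 + 1 = 6)
r = 190 (r = 196 - 1*6 = 196 - 6 = 190)
Q(m) + r = 4 + 190 = 194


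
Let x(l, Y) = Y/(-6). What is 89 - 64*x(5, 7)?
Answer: 491/3 ≈ 163.67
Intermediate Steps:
x(l, Y) = -Y/6 (x(l, Y) = Y*(-⅙) = -Y/6)
89 - 64*x(5, 7) = 89 - (-32)*7/3 = 89 - 64*(-7/6) = 89 + 224/3 = 491/3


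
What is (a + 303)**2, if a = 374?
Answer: 458329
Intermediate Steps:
(a + 303)**2 = (374 + 303)**2 = 677**2 = 458329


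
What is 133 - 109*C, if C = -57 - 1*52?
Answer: 12014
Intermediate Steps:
C = -109 (C = -57 - 52 = -109)
133 - 109*C = 133 - 109*(-109) = 133 + 11881 = 12014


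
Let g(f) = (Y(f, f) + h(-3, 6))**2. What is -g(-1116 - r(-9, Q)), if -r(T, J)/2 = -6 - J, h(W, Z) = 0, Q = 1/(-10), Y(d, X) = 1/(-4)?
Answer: -1/16 ≈ -0.062500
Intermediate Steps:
Y(d, X) = -1/4
Q = -1/10 ≈ -0.10000
r(T, J) = 12 + 2*J (r(T, J) = -2*(-6 - J) = 12 + 2*J)
g(f) = 1/16 (g(f) = (-1/4 + 0)**2 = (-1/4)**2 = 1/16)
-g(-1116 - r(-9, Q)) = -1*1/16 = -1/16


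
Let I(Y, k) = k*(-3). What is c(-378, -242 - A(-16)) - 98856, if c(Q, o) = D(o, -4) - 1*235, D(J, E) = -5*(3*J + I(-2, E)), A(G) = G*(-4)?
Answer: -94561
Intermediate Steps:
A(G) = -4*G
I(Y, k) = -3*k
D(J, E) = -15*J + 15*E (D(J, E) = -5*(3*J - 3*E) = -5*(-3*E + 3*J) = -15*J + 15*E)
c(Q, o) = -295 - 15*o (c(Q, o) = (-15*o + 15*(-4)) - 1*235 = (-15*o - 60) - 235 = (-60 - 15*o) - 235 = -295 - 15*o)
c(-378, -242 - A(-16)) - 98856 = (-295 - 15*(-242 - (-4)*(-16))) - 98856 = (-295 - 15*(-242 - 1*64)) - 98856 = (-295 - 15*(-242 - 64)) - 98856 = (-295 - 15*(-306)) - 98856 = (-295 + 4590) - 98856 = 4295 - 98856 = -94561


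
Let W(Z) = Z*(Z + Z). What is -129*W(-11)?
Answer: -31218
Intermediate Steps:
W(Z) = 2*Z² (W(Z) = Z*(2*Z) = 2*Z²)
-129*W(-11) = -258*(-11)² = -258*121 = -129*242 = -31218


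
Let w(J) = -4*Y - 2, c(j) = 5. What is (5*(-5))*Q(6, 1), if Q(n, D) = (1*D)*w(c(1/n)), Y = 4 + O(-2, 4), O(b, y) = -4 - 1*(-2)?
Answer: 250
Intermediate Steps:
O(b, y) = -2 (O(b, y) = -4 + 2 = -2)
Y = 2 (Y = 4 - 2 = 2)
w(J) = -10 (w(J) = -4*2 - 2 = -8 - 2 = -10)
Q(n, D) = -10*D (Q(n, D) = (1*D)*(-10) = D*(-10) = -10*D)
(5*(-5))*Q(6, 1) = (5*(-5))*(-10*1) = -25*(-10) = 250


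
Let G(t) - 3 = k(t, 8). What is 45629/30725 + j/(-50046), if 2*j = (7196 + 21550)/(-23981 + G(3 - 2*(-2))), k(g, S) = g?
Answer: 18246464369113/12286442720950 ≈ 1.4851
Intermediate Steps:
G(t) = 3 + t
j = -14373/23971 (j = ((7196 + 21550)/(-23981 + (3 + (3 - 2*(-2)))))/2 = (28746/(-23981 + (3 + (3 + 4))))/2 = (28746/(-23981 + (3 + 7)))/2 = (28746/(-23981 + 10))/2 = (28746/(-23971))/2 = (28746*(-1/23971))/2 = (½)*(-28746/23971) = -14373/23971 ≈ -0.59960)
45629/30725 + j/(-50046) = 45629/30725 - 14373/23971/(-50046) = 45629*(1/30725) - 14373/23971*(-1/50046) = 45629/30725 + 4791/399884222 = 18246464369113/12286442720950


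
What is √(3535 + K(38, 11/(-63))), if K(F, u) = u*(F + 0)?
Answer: √1556009/21 ≈ 59.400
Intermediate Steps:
K(F, u) = F*u (K(F, u) = u*F = F*u)
√(3535 + K(38, 11/(-63))) = √(3535 + 38*(11/(-63))) = √(3535 + 38*(11*(-1/63))) = √(3535 + 38*(-11/63)) = √(3535 - 418/63) = √(222287/63) = √1556009/21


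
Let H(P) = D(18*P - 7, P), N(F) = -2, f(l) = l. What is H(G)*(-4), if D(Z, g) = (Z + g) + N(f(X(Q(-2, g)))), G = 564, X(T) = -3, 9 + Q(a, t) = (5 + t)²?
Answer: -42828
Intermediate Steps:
Q(a, t) = -9 + (5 + t)²
D(Z, g) = -2 + Z + g (D(Z, g) = (Z + g) - 2 = -2 + Z + g)
H(P) = -9 + 19*P (H(P) = -2 + (18*P - 7) + P = -2 + (-7 + 18*P) + P = -9 + 19*P)
H(G)*(-4) = (-9 + 19*564)*(-4) = (-9 + 10716)*(-4) = 10707*(-4) = -42828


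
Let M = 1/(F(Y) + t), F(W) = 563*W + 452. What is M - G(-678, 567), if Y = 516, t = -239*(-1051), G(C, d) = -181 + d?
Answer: -209269513/542149 ≈ -386.00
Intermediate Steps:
t = 251189
F(W) = 452 + 563*W
M = 1/542149 (M = 1/((452 + 563*516) + 251189) = 1/((452 + 290508) + 251189) = 1/(290960 + 251189) = 1/542149 ≈ 1.8445e-6)
M - G(-678, 567) = 1/542149 - (-181 + 567) = 1/542149 - 1*386 = 1/542149 - 386 = -209269513/542149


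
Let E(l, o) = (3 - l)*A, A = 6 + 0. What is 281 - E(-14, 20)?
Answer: 179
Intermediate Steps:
A = 6
E(l, o) = 18 - 6*l (E(l, o) = (3 - l)*6 = 18 - 6*l)
281 - E(-14, 20) = 281 - (18 - 6*(-14)) = 281 - (18 + 84) = 281 - 1*102 = 281 - 102 = 179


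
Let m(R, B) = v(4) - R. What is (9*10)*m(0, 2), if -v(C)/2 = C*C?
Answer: -2880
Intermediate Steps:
v(C) = -2*C² (v(C) = -2*C*C = -2*C²)
m(R, B) = -32 - R (m(R, B) = -2*4² - R = -2*16 - R = -32 - R)
(9*10)*m(0, 2) = (9*10)*(-32 - 1*0) = 90*(-32 + 0) = 90*(-32) = -2880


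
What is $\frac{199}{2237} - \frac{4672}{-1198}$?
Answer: $\frac{5344833}{1339963} \approx 3.9888$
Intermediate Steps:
$\frac{199}{2237} - \frac{4672}{-1198} = 199 \cdot \frac{1}{2237} - - \frac{2336}{599} = \frac{199}{2237} + \frac{2336}{599} = \frac{5344833}{1339963}$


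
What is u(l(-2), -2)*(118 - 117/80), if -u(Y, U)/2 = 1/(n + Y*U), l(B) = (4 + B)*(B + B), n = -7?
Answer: -9323/360 ≈ -25.897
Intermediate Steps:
l(B) = 2*B*(4 + B) (l(B) = (4 + B)*(2*B) = 2*B*(4 + B))
u(Y, U) = -2/(-7 + U*Y) (u(Y, U) = -2/(-7 + Y*U) = -2/(-7 + U*Y))
u(l(-2), -2)*(118 - 117/80) = (-2/(-7 - 4*(-2)*(4 - 2)))*(118 - 117/80) = (-2/(-7 - 4*(-2)*2))*(118 - 117*1/80) = (-2/(-7 - 2*(-8)))*(118 - 117/80) = -2/(-7 + 16)*(9323/80) = -2/9*(9323/80) = -2*⅑*(9323/80) = -2/9*9323/80 = -9323/360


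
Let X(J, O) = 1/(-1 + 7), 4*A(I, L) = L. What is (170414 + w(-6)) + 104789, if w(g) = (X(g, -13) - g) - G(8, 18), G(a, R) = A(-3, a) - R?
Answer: 1651351/6 ≈ 2.7523e+5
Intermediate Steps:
A(I, L) = L/4
X(J, O) = ⅙ (X(J, O) = 1/6 = ⅙)
G(a, R) = -R + a/4 (G(a, R) = a/4 - R = -R + a/4)
w(g) = 97/6 - g (w(g) = (⅙ - g) - (-1*18 + (¼)*8) = (⅙ - g) - (-18 + 2) = (⅙ - g) - 1*(-16) = (⅙ - g) + 16 = 97/6 - g)
(170414 + w(-6)) + 104789 = (170414 + (97/6 - 1*(-6))) + 104789 = (170414 + (97/6 + 6)) + 104789 = (170414 + 133/6) + 104789 = 1022617/6 + 104789 = 1651351/6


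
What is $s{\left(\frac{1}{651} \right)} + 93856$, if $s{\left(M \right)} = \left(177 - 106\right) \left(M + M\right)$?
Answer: $\frac{61100398}{651} \approx 93856.0$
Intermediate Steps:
$s{\left(M \right)} = 142 M$ ($s{\left(M \right)} = 71 \cdot 2 M = 142 M$)
$s{\left(\frac{1}{651} \right)} + 93856 = \frac{142}{651} + 93856 = \frac{61100398}{651}$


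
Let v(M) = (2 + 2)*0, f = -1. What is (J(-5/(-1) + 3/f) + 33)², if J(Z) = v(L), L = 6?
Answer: 1089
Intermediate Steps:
v(M) = 0 (v(M) = 4*0 = 0)
J(Z) = 0
(J(-5/(-1) + 3/f) + 33)² = (0 + 33)² = 33² = 1089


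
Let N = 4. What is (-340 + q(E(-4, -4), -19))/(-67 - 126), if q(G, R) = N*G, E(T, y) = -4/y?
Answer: 336/193 ≈ 1.7409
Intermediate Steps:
q(G, R) = 4*G
(-340 + q(E(-4, -4), -19))/(-67 - 126) = (-340 + 4*(-4/(-4)))/(-67 - 126) = (-340 + 4*(-4*(-¼)))/(-193) = (-340 + 4*1)*(-1/193) = (-340 + 4)*(-1/193) = -336*(-1/193) = 336/193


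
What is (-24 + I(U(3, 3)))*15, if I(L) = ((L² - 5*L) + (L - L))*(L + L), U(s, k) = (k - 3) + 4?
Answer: -840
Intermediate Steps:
U(s, k) = 1 + k (U(s, k) = (-3 + k) + 4 = 1 + k)
I(L) = 2*L*(L² - 5*L) (I(L) = ((L² - 5*L) + 0)*(2*L) = (L² - 5*L)*(2*L) = 2*L*(L² - 5*L))
(-24 + I(U(3, 3)))*15 = (-24 + 2*(1 + 3)²*(-5 + (1 + 3)))*15 = (-24 + 2*4²*(-5 + 4))*15 = (-24 + 2*16*(-1))*15 = (-24 - 32)*15 = -56*15 = -840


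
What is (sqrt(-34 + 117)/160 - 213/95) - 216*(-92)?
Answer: 1887627/95 + sqrt(83)/160 ≈ 19870.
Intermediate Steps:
(sqrt(-34 + 117)/160 - 213/95) - 216*(-92) = (sqrt(83)*(1/160) - 213*1/95) + 19872 = (sqrt(83)/160 - 213/95) + 19872 = (-213/95 + sqrt(83)/160) + 19872 = 1887627/95 + sqrt(83)/160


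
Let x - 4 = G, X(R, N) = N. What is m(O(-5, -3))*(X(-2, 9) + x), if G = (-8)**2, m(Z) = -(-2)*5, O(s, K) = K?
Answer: 770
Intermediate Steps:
m(Z) = 10 (m(Z) = -2*(-5) = 10)
G = 64
x = 68 (x = 4 + 64 = 68)
m(O(-5, -3))*(X(-2, 9) + x) = 10*(9 + 68) = 10*77 = 770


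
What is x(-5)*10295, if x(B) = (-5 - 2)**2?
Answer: 504455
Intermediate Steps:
x(B) = 49 (x(B) = (-7)**2 = 49)
x(-5)*10295 = 49*10295 = 504455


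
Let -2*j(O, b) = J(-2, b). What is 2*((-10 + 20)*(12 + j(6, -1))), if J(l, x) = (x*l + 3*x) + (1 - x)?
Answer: 230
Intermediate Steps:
J(l, x) = 1 + 2*x + l*x (J(l, x) = (l*x + 3*x) + (1 - x) = (3*x + l*x) + (1 - x) = 1 + 2*x + l*x)
j(O, b) = -1/2 (j(O, b) = -(1 + 2*b - 2*b)/2 = -1/2*1 = -1/2)
2*((-10 + 20)*(12 + j(6, -1))) = 2*((-10 + 20)*(12 - 1/2)) = 2*(10*(23/2)) = 2*115 = 230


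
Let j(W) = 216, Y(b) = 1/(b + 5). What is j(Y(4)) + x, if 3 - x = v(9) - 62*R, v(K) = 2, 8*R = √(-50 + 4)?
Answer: 217 + 31*I*√46/4 ≈ 217.0 + 52.563*I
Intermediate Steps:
R = I*√46/8 (R = √(-50 + 4)/8 = √(-46)/8 = (I*√46)/8 = I*√46/8 ≈ 0.84779*I)
Y(b) = 1/(5 + b)
x = 1 + 31*I*√46/4 (x = 3 - (2 - 31*I*√46/4) = 3 + (-2 + 31*I*√46/4) = 1 + 31*I*√46/4 ≈ 1.0 + 52.563*I)
j(Y(4)) + x = 216 + (1 + 31*I*√46/4) = 217 + 31*I*√46/4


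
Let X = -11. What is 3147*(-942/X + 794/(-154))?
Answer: 19501959/77 ≈ 2.5327e+5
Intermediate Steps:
3147*(-942/X + 794/(-154)) = 3147*(-942/(-11) + 794/(-154)) = 3147*(-942*(-1/11) + 794*(-1/154)) = 3147*(942/11 - 397/77) = 3147*(6197/77) = 19501959/77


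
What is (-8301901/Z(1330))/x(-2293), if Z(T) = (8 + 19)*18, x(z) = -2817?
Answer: 8301901/1369062 ≈ 6.0639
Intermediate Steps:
Z(T) = 486 (Z(T) = 27*18 = 486)
(-8301901/Z(1330))/x(-2293) = -8301901/486/(-2817) = -8301901*1/486*(-1/2817) = -8301901/486*(-1/2817) = 8301901/1369062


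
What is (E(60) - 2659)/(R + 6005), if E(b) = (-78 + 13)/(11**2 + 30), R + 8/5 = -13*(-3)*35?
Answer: -1003935/2781571 ≈ -0.36092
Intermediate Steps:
R = 6817/5 (R = -8/5 - 13*(-3)*35 = -8/5 + 39*35 = -8/5 + 1365 = 6817/5 ≈ 1363.4)
E(b) = -65/151 (E(b) = -65/(121 + 30) = -65/151)
(E(60) - 2659)/(R + 6005) = (-65/151 - 2659)/(6817/5 + 6005) = -401574/(151*36842/5) = -401574/151*5/36842 = -1003935/2781571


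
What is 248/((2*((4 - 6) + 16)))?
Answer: 62/7 ≈ 8.8571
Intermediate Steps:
248/((2*((4 - 6) + 16))) = 248/((2*(-2 + 16))) = 248/((2*14)) = 248/28 = 248*(1/28) = 62/7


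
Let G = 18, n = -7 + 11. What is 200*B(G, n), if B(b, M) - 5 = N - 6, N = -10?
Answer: -2200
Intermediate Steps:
n = 4
B(b, M) = -11 (B(b, M) = 5 + (-10 - 6) = 5 - 16 = -11)
200*B(G, n) = 200*(-11) = -2200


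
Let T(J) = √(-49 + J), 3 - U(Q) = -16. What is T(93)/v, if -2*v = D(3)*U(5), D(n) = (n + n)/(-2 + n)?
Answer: -2*√11/57 ≈ -0.11637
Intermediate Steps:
D(n) = 2*n/(-2 + n) (D(n) = (2*n)/(-2 + n) = 2*n/(-2 + n))
U(Q) = 19 (U(Q) = 3 - 1*(-16) = 3 + 16 = 19)
v = -57 (v = -2*3/(-2 + 3)*19/2 = -2*3/1*19/2 = -2*3*1*19/2 = -3*19 = -½*114 = -57)
T(93)/v = √(-49 + 93)/(-57) = √44*(-1/57) = (2*√11)*(-1/57) = -2*√11/57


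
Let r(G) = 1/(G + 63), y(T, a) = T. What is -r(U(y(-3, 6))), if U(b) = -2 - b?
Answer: -1/64 ≈ -0.015625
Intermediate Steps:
r(G) = 1/(63 + G)
-r(U(y(-3, 6))) = -1/(63 + (-2 - 1*(-3))) = -1/(63 + (-2 + 3)) = -1/(63 + 1) = -1/64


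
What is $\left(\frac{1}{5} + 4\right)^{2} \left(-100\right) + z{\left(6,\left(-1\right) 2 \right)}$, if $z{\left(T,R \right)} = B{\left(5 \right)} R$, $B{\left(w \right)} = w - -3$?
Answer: $-1780$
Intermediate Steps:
$B{\left(w \right)} = 3 + w$ ($B{\left(w \right)} = w + 3 = 3 + w$)
$z{\left(T,R \right)} = 8 R$ ($z{\left(T,R \right)} = \left(3 + 5\right) R = 8 R$)
$\left(\frac{1}{5} + 4\right)^{2} \left(-100\right) + z{\left(6,\left(-1\right) 2 \right)} = \left(\frac{1}{5} + 4\right)^{2} \left(-100\right) + 8 \left(\left(-1\right) 2\right) = \left(\frac{1}{5} + 4\right)^{2} \left(-100\right) + 8 \left(-2\right) = \left(\frac{21}{5}\right)^{2} \left(-100\right) - 16 = \frac{441}{25} \left(-100\right) - 16 = -1764 - 16 = -1780$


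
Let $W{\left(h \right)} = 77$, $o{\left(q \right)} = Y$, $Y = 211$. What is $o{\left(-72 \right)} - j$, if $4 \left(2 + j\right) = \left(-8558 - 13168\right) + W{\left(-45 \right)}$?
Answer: $\frac{22501}{4} \approx 5625.3$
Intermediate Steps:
$o{\left(q \right)} = 211$
$j = - \frac{21657}{4}$ ($j = -2 + \frac{\left(-8558 - 13168\right) + 77}{4} = -2 + \frac{-21726 + 77}{4} = -2 + \frac{1}{4} \left(-21649\right) = -2 - \frac{21649}{4} = - \frac{21657}{4} \approx -5414.3$)
$o{\left(-72 \right)} - j = 211 - - \frac{21657}{4} = 211 + \frac{21657}{4} = \frac{22501}{4}$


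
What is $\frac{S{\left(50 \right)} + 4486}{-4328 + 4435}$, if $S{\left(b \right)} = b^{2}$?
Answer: $\frac{6986}{107} \approx 65.29$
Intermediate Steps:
$\frac{S{\left(50 \right)} + 4486}{-4328 + 4435} = \frac{50^{2} + 4486}{-4328 + 4435} = \frac{2500 + 4486}{107} = 6986 \cdot \frac{1}{107} = \frac{6986}{107}$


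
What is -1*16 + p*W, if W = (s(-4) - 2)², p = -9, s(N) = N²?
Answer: -1780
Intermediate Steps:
W = 196 (W = ((-4)² - 2)² = (16 - 2)² = 14² = 196)
-1*16 + p*W = -1*16 - 9*196 = -16 - 1764 = -1780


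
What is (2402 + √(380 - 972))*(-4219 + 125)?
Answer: -9833788 - 16376*I*√37 ≈ -9.8338e+6 - 99611.0*I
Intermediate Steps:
(2402 + √(380 - 972))*(-4219 + 125) = (2402 + √(-592))*(-4094) = (2402 + 4*I*√37)*(-4094) = -9833788 - 16376*I*√37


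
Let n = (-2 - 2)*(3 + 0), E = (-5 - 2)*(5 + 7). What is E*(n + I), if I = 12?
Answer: 0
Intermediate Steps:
E = -84 (E = -7*12 = -84)
n = -12 (n = -4*3 = -12)
E*(n + I) = -84*(-12 + 12) = -84*0 = 0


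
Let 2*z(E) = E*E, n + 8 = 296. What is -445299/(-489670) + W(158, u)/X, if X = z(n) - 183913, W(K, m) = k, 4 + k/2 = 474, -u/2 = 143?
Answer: 62968545059/69749084470 ≈ 0.90279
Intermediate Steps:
n = 288 (n = -8 + 296 = 288)
z(E) = E²/2 (z(E) = (E*E)/2 = E²/2)
u = -286 (u = -2*143 = -286)
k = 940 (k = -8 + 2*474 = -8 + 948 = 940)
W(K, m) = 940
X = -142441 (X = (½)*288² - 183913 = (½)*82944 - 183913 = 41472 - 183913 = -142441)
-445299/(-489670) + W(158, u)/X = -445299/(-489670) + 940/(-142441) = -445299*(-1/489670) + 940*(-1/142441) = 445299/489670 - 940/142441 = 62968545059/69749084470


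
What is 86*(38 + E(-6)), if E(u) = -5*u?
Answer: 5848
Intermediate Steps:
86*(38 + E(-6)) = 86*(38 - 5*(-6)) = 86*(38 + 30) = 86*68 = 5848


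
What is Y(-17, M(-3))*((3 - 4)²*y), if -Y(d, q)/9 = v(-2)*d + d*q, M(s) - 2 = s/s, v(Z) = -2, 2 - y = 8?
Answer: -918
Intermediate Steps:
y = -6 (y = 2 - 1*8 = 2 - 8 = -6)
M(s) = 3 (M(s) = 2 + s/s = 2 + 1 = 3)
Y(d, q) = 18*d - 9*d*q (Y(d, q) = -9*(-2*d + d*q) = 18*d - 9*d*q)
Y(-17, M(-3))*((3 - 4)²*y) = (9*(-17)*(2 - 1*3))*((3 - 4)²*(-6)) = (9*(-17)*(2 - 3))*((-1)²*(-6)) = (9*(-17)*(-1))*(1*(-6)) = 153*(-6) = -918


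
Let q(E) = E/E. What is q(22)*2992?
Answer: 2992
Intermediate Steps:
q(E) = 1
q(22)*2992 = 1*2992 = 2992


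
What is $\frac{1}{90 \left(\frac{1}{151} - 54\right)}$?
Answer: $- \frac{151}{733770} \approx -0.00020579$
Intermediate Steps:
$\frac{1}{90 \left(\frac{1}{151} - 54\right)} = \frac{1}{90 \left(- \frac{8153}{151}\right)} = \frac{1}{- \frac{733770}{151}} = - \frac{151}{733770}$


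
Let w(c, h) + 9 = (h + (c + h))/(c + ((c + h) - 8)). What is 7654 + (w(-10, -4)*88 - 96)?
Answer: 13631/2 ≈ 6815.5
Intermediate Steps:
w(c, h) = -9 + (c + 2*h)/(-8 + h + 2*c) (w(c, h) = -9 + (h + (c + h))/(c + ((c + h) - 8)) = -9 + (c + 2*h)/(c + (-8 + c + h)) = -9 + (c + 2*h)/(-8 + h + 2*c))
7654 + (w(-10, -4)*88 - 96) = 7654 + (((72 - 17*(-10) - 7*(-4))/(-8 - 4 + 2*(-10)))*88 - 96) = 7654 + (((72 + 170 + 28)/(-8 - 4 - 20))*88 - 96) = 7654 + ((270/(-32))*88 - 96) = 7654 + (-1/32*270*88 - 96) = 7654 + (-135/16*88 - 96) = 7654 + (-1485/2 - 96) = 7654 - 1677/2 = 13631/2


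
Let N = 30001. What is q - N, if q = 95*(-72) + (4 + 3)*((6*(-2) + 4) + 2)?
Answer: -36883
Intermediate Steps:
q = -6882 (q = -6840 + 7*((-12 + 4) + 2) = -6840 + 7*(-8 + 2) = -6840 + 7*(-6) = -6840 - 42 = -6882)
q - N = -6882 - 1*30001 = -6882 - 30001 = -36883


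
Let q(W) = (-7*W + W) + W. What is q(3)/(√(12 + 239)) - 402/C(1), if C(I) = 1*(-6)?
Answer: 67 - 15*√251/251 ≈ 66.053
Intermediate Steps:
q(W) = -5*W (q(W) = -6*W + W = -5*W)
C(I) = -6
q(3)/(√(12 + 239)) - 402/C(1) = (-5*3)/(√(12 + 239)) - 402/(-6) = -15*√251/251 - 402*(-⅙) = -15*√251/251 + 67 = 67 - 15*√251/251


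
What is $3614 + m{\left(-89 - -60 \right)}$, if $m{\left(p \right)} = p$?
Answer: $3585$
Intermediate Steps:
$3614 + m{\left(-89 - -60 \right)} = 3614 - 29 = 3585$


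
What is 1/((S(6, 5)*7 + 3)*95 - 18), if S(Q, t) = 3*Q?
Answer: 1/12237 ≈ 8.1719e-5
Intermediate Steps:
1/((S(6, 5)*7 + 3)*95 - 18) = 1/(((3*6)*7 + 3)*95 - 18) = 1/((18*7 + 3)*95 - 18) = 1/((126 + 3)*95 - 18) = 1/(129*95 - 18) = 1/(12255 - 18) = 1/12237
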